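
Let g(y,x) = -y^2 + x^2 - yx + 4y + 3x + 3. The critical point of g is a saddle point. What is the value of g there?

34/5

∂g/∂y = -2y - x + 4 = 0 and ∂g/∂x = -y + 2x + 3 = 0, so (y, x) = (11/5, -2/5).
The Hessian has g_{yy} = -2, g_{xx} = 2, g_{yx} = -1, giving D = -5 < 0, so the point is a saddle point.
g(11/5, -2/5) = 34/5.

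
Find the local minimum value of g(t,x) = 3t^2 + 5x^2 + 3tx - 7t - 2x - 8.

∂g/∂t = 6t + 3x - 7 = 0 and ∂g/∂x = 3t + 10x - 2 = 0, so (t, x) = (64/51, -3/17).
The Hessian has g_{tt} = 6, g_{xx} = 10, g_{tx} = 3, giving D = 51 > 0 with g_{tt} > 0, so the point is a local minimum.
g(64/51, -3/17) = -623/51.

-623/51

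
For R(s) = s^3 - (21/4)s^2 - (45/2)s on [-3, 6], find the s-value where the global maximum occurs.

-3/2

Differentiating, R'(s) = 3s^2 - (21/2)s - 45/2; which vanishes at s = -3/2 and s = 5.
Evaluating at the critical points and endpoints: R(-3) = -27/4,  R(-3/2) = 297/16,  R(5) = -475/4,  R(6) = -108.
So the maximum is R(-3/2) = 297/16.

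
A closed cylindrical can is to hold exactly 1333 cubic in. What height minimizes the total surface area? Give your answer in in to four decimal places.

11.9283

With radius r and height h, πr²h = 1333 so h = 1333/(πr²), and S(r) = 2πr² + 2πrh = 2πr² + 2·1333/r.
S'(r) = 4πr − 2·1333/r² = 0 ⇒ r³ = 1333/(2π), so r ≈ 5.9642 and h = 2r ≈ 11.9283.
S''(r) = 4π + 4·1333/r³ > 0, so this is the minimum; S ≈ 670.5039.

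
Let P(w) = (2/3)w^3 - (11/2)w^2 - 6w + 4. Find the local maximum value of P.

P'(w) = 2w^2 - 11w - 6 = 0 at w = -1/2, 6.
Since P''(w) = 4w - 11, we get P''(-1/2) = -13 < 0 ⇒ local maximum; P''(6) = 13 > 0 ⇒ local minimum.
The local maximum is P(-1/2) = 133/24.

133/24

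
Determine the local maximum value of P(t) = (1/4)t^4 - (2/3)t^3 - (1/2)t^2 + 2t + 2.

Critical points: P'(t) = t^3 - 2t^2 - t + 2 vanishes at t = -1, 1, 2.
Since P''(t) = 3t^2 - 4t - 1, we get P''(-1) = 6 > 0 ⇒ local minimum; P''(1) = -2 < 0 ⇒ local maximum; P''(2) = 3 > 0 ⇒ local minimum.
The local maximum is P(1) = 37/12.

37/12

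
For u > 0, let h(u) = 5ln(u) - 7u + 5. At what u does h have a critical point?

h'(u) = 5/u − 7 = 0 gives u = 5/7.
h''(u) = -5/u², which is negative for u > 0, so this is a local maximum.
h(5/7) = 5·ln(5/7) - 5 + 5 ≈ -1.6824.

5/7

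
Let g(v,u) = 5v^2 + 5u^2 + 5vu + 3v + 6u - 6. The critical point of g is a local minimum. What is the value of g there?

∂g/∂v = 10v + 5u + 3 = 0 and ∂g/∂u = 5v + 10u + 6 = 0, so (v, u) = (0, -3/5).
The Hessian has g_{vv} = 10, g_{uu} = 10, g_{vu} = 5, giving D = 75 > 0 with g_{vv} > 0, so the point is a local minimum.
g(0, -3/5) = -39/5.

-39/5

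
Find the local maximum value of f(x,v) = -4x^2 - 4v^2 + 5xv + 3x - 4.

∂f/∂x = -8x + 5v + 3 = 0 and ∂f/∂v = 5x - 8v = 0, so (x, v) = (8/13, 5/13).
The Hessian has f_{xx} = -8, f_{vv} = -8, f_{xv} = 5, giving D = 39 > 0 with f_{xx} < 0, so the point is a local maximum.
f(8/13, 5/13) = -40/13.

-40/13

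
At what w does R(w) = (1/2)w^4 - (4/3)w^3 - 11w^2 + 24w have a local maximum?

R'(w) = 2w^3 - 4w^2 - 22w + 24 = 0 at w = -3, 1, 4.
R''(w) = 6w^2 - 8w - 22. R''(-3) = 56 > 0 ⇒ local minimum; R''(1) = -24 < 0 ⇒ local maximum; R''(4) = 42 > 0 ⇒ local minimum.
The local maximum is R(1) = 73/6.

1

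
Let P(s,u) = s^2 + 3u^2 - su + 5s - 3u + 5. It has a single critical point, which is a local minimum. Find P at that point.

∂P/∂s = 2s - u + 5 = 0 and ∂P/∂u = -s + 6u - 3 = 0, so (s, u) = (-27/11, 1/11).
The Hessian has P_{ss} = 2, P_{uu} = 6, P_{su} = -1, giving D = 11 > 0 with P_{ss} > 0, so the point is a local minimum.
P(-27/11, 1/11) = -14/11.

-14/11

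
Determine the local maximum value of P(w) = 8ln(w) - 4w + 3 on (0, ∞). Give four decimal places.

0.5452

P'(w) = 8/w − 4 = 0 gives w = 2.
P''(w) = -8/w², which is negative for w > 0, so this is a local maximum.
P(2) = 8·ln(2) - 8 + 3 ≈ 0.5452.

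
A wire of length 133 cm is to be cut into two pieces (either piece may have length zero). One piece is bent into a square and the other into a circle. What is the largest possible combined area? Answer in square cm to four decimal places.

Let x be the length used for the square. Square side x/4; circle radius (133−x)/(2π).
A(x) = (x/4)² + π·((133−x)/(2π))² = x²/16 + (133−x)²/(4π) for 0 ≤ x ≤ 133. A'(x) = x/8 − (133−x)/(2π) = 0 gives x = 4·133/(π+4) ≈ 74.4932.
A'' > 0, so the interior critical point is a minimum; the maximum is at an endpoint. A(0) = 1407.6459 and A(133) = 1105.5625, so the largest area is 1407.6459.

1407.6459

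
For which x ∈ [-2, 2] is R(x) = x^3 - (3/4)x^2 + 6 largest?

The derivative is 3x^2 - (3/2)x, which vanishes at x = 0 and x = 1/2.
Compare values at every candidate in [-2, 2]: R(-2) = -5,  R(0) = 6,  R(1/2) = 95/16,  R(2) = 11.
So the maximum is R(2) = 11.

2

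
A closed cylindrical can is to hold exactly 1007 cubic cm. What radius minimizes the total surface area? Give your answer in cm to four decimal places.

5.4319

With radius r and height h, πr²h = 1007 so h = 1007/(πr²), and S(r) = 2πr² + 2πrh = 2πr² + 2·1007/r.
S'(r) = 4πr − 2·1007/r² = 0 ⇒ r³ = 1007/(2π), so r ≈ 5.4319 and h = 2r ≈ 10.8638.
S''(r) = 4π + 4·1007/r³ > 0, so this is the minimum; S ≈ 556.1614.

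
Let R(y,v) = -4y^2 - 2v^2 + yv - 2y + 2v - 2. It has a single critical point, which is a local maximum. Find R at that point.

∂R/∂y = -8y + v - 2 = 0 and ∂R/∂v = y - 4v + 2 = 0, so (y, v) = (-6/31, 14/31).
The Hessian has R_{yy} = -8, R_{vv} = -4, R_{yv} = 1, giving D = 31 > 0 with R_{yy} < 0, so the point is a local maximum.
R(-6/31, 14/31) = -42/31.

-42/31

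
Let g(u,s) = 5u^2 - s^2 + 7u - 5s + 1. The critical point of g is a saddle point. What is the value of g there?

24/5

∂g/∂u = 10u + 7 = 0 and ∂g/∂s = -2s - 5 = 0, so (u, s) = (-7/10, -5/2).
The Hessian has g_{uu} = 10, g_{ss} = -2, g_{us} = 0, giving D = -20 < 0, so the point is a saddle point.
g(-7/10, -5/2) = 24/5.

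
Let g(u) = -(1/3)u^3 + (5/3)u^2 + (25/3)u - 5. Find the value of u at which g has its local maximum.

Critical points: g'(u) = -u^2 + (10/3)u + 25/3 vanishes at u = -5/3, 5.
Second-derivative test with g''(u) = -2u + 10/3: g''(-5/3) = 20/3 > 0 ⇒ local minimum; g''(5) = -20/3 < 0 ⇒ local maximum.
Thus g has its local maximum at u = 5, with value 110/3.

5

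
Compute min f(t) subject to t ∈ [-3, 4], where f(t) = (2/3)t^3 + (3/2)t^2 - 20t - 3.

Differentiating, f'(t) = 2t^2 + 3t - 20; whose only zero in [-3, 4] is t = 5/2.
Compare values at every candidate in [-3, 4]: f(-3) = 105/2,  f(5/2) = -797/24,  f(4) = -49/3.
Hence the absolute minimum is -797/24 at t = 5/2.

-797/24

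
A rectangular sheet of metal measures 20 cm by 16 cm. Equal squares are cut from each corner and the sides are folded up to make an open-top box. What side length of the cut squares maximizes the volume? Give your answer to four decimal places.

With cut size x, the volume is V(x) = x(20 − 2x)(16 − 2x) for 0 < x < 8.
V'(x) = 12x^2 − 144x + 320. Setting V'(x) = 0 gives x ≈ 2.9449 (the root in (0, 8)).
V''(x) = 24x − 144 is negative there, so this is the maximum; V ≈ 420.1104.

2.9449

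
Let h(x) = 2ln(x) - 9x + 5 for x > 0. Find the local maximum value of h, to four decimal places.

h'(x) = 2/x − 9 = 0 gives x = 2/9.
h''(x) = -2/x², which is negative for x > 0, so this is a local maximum.
h(2/9) = 2·ln(2/9) - 2 + 5 ≈ -0.0082.

-0.0082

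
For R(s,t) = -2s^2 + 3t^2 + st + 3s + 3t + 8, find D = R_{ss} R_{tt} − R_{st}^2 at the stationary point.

-25

∂R/∂s = -4s + t + 3 = 0 and ∂R/∂t = s + 6t + 3 = 0, so (s, t) = (3/5, -3/5).
The Hessian has R_{ss} = -4, R_{tt} = 6, R_{st} = 1, giving D = -25 < 0, so the point is a saddle point.
D = (-4)·(6) − (1)^2 = -25.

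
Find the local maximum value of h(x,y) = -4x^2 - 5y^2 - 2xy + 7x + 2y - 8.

∂h/∂x = -8x - 2y + 7 = 0 and ∂h/∂y = -2x - 10y + 2 = 0, so (x, y) = (33/38, 1/38).
The Hessian has h_{xx} = -8, h_{yy} = -10, h_{xy} = -2, giving D = 76 > 0 with h_{xx} < 0, so the point is a local maximum.
h(33/38, 1/38) = -375/76.

-375/76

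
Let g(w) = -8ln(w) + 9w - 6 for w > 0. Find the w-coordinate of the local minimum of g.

8/9

g'(w) = -8/w + 9 = 0 gives w = 8/9.
g''(w) = 8/w², which is positive for w > 0, so this is a local minimum.
g(8/9) = -8·ln(8/9) + 8 - 6 ≈ 2.9423.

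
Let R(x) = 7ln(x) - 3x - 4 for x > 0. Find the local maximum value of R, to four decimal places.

R'(x) = 7/x − 3 = 0 gives x = 7/3.
R''(x) = -7/x², which is negative for x > 0, so this is a local maximum.
R(7/3) = 7·ln(7/3) - 7 - 4 ≈ -5.0689.

-5.0689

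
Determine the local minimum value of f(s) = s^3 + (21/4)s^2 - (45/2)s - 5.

-377/16

f'(s) = 3s^2 + (21/2)s - 45/2 = 0 at s = -5, 3/2.
f''(s) = 6s + 21/2. f''(-5) = -39/2 < 0 ⇒ local maximum; f''(3/2) = 39/2 > 0 ⇒ local minimum.
The local minimum is f(3/2) = -377/16.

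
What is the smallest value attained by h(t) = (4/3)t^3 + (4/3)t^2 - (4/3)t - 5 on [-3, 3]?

-25

h'(t) = 4t^2 + (8/3)t - 4/3, which vanishes at t = -1 and t = 1/3.
Evaluating at the critical points and endpoints: h(-3) = -25,  h(-1) = -11/3,  h(1/3) = -425/81,  h(3) = 39.
Hence the absolute minimum is -25 at t = -3.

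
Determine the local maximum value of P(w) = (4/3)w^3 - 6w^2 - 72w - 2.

124

Critical points: P'(w) = 4w^2 - 12w - 72 vanishes at w = -3, 6.
P''(w) = 8w - 12. P''(-3) = -36 < 0 ⇒ local maximum; P''(6) = 36 > 0 ⇒ local minimum.
The local maximum is P(-3) = 124.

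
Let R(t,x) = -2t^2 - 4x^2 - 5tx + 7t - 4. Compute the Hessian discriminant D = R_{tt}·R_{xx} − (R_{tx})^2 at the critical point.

∂R/∂t = -4t - 5x + 7 = 0 and ∂R/∂x = -5t - 8x = 0, so (t, x) = (8, -5).
The Hessian has R_{tt} = -4, R_{xx} = -8, R_{tx} = -5, giving D = 7 > 0 with R_{tt} < 0, so the point is a local maximum.
D = (-4)·(-8) − (-5)^2 = 7.

7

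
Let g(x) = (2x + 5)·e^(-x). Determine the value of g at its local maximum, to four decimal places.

8.9634

By the product rule, g'(x) = (-2x - 3)·e^(-x). Since e^(-x) > 0, the only critical point is x = -3/2.
g''(-3/2) has the same sign as -2 < 0, so this is a local maximum.
g(-3/2) = (2)·e^(3/2) ≈ 8.9634.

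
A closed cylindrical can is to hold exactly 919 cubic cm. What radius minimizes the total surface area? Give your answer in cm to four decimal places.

5.2688

With radius r and height h, πr²h = 919 so h = 919/(πr²), and S(r) = 2πr² + 2πrh = 2πr² + 2·919/r.
S'(r) = 4πr − 2·919/r² = 0 ⇒ r³ = 919/(2π), so r ≈ 5.2688 and h = 2r ≈ 10.5376.
S''(r) = 4π + 4·919/r³ > 0, so this is the minimum; S ≈ 523.2689.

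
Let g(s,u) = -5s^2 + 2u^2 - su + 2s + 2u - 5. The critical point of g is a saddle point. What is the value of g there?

∂g/∂s = -10s - u + 2 = 0 and ∂g/∂u = -s + 4u + 2 = 0, so (s, u) = (10/41, -18/41).
The Hessian has g_{ss} = -10, g_{uu} = 4, g_{su} = -1, giving D = -41 < 0, so the point is a saddle point.
g(10/41, -18/41) = -213/41.

-213/41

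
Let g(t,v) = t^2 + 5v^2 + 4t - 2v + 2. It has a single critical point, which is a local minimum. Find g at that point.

∂g/∂t = 2t + 4 = 0 and ∂g/∂v = 10v - 2 = 0, so (t, v) = (-2, 1/5).
The Hessian has g_{tt} = 2, g_{vv} = 10, g_{tv} = 0, giving D = 20 > 0 with g_{tt} > 0, so the point is a local minimum.
g(-2, 1/5) = -11/5.

-11/5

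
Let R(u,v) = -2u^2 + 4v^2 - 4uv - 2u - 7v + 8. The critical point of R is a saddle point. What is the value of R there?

179/24

∂R/∂u = -4u - 4v - 2 = 0 and ∂R/∂v = -4u + 8v - 7 = 0, so (u, v) = (-11/12, 5/12).
The Hessian has R_{uu} = -4, R_{vv} = 8, R_{uv} = -4, giving D = -48 < 0, so the point is a saddle point.
R(-11/12, 5/12) = 179/24.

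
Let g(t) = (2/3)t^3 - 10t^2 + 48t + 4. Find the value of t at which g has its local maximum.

g'(t) = 2t^2 - 20t + 48. Setting g'(t) = 0 gives t ∈ {4, 6}.
Second-derivative test with g''(t) = 4t - 20: g''(4) = -4 < 0 ⇒ local maximum; g''(6) = 4 > 0 ⇒ local minimum.
Thus g has its local maximum at t = 4, with value 236/3.

4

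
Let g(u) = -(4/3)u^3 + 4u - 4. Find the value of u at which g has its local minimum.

Critical points: g'(u) = -4u^2 + 4 vanishes at u = -1, 1.
Second-derivative test with g''(u) = -8u: g''(-1) = 8 > 0 ⇒ local minimum; g''(1) = -8 < 0 ⇒ local maximum.
So the local minimum value is g(-1) = -20/3.

-1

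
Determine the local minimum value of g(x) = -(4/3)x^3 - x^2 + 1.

g'(x) = -4x^2 - 2x. Setting g'(x) = 0 gives x ∈ {-1/2, 0}.
Since g''(x) = -8x - 2, we get g''(-1/2) = 2 > 0 ⇒ local minimum; g''(0) = -2 < 0 ⇒ local maximum.
The local minimum is g(-1/2) = 11/12.

11/12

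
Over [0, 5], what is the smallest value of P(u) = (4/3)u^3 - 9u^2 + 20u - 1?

P'(u) = 4u^2 - 18u + 20, which vanishes at u = 2 and u = 5/2.
Candidates: P(0) = -1, P(2) = 41/3, P(5/2) = 163/12, P(5) = 122/3.
Hence the absolute minimum is -1 at u = 0.

-1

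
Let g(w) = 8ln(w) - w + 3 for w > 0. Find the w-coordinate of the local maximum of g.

8

g'(w) = 8/w − 1 = 0 gives w = 8.
g''(w) = -8/w², which is negative for w > 0, so this is a local maximum.
g(8) = 8·ln(8) - 8 + 3 ≈ 11.6355.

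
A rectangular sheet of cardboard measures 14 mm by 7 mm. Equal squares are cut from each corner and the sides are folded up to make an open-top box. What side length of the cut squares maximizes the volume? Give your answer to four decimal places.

1.4793

With cut size x, the volume is V(x) = x(14 − 2x)(7 − 2x) for 0 < x < 3.5.
V'(x) = 12x^2 − 84x + 98. Setting V'(x) = 0 gives x ≈ 1.4793 (the root in (0, 3.5)).
V''(x) = 24x − 84 is negative there, so this is the maximum; V ≈ 66.0104.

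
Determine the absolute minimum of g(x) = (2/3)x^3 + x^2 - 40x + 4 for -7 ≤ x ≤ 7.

-292/3

g'(x) = 2x^2 + 2x - 40, which vanishes at x = -5 and x = 4.
Evaluating at the critical points and endpoints: g(-7) = 313/3, g(-5) = 437/3, g(4) = -292/3, g(7) = 5/3.
So the minimum is g(4) = -292/3.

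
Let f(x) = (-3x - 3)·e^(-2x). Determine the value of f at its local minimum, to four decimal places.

Differentiating with the product rule gives f'(x) = (6x + 3)·e^(-2x). Since e^(-2x) > 0, the only critical point is x = -1/2.
f''(-1/2) has the same sign as 6 > 0, so this is a local minimum.
f(-1/2) = (-3/2)·e^(1) ≈ -4.0774.

-4.0774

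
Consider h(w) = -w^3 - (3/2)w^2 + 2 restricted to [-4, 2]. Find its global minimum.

The derivative is -3w^2 - 3w, which vanishes at w = -1 and w = 0.
Evaluating at the critical points and endpoints: h(-4) = 42, h(-1) = 3/2, h(0) = 2, h(2) = -12.
The minimum over the interval is -12, attained at w = 2.

-12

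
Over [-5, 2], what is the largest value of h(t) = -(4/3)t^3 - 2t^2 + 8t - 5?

215/3

The derivative is -4t^2 - 4t + 8, which vanishes at t = -2 and t = 1.
Compare values at every candidate in [-5, 2]: h(-5) = 215/3,  h(-2) = -55/3,  h(1) = -1/3,  h(2) = -23/3.
The maximum over the interval is 215/3, attained at t = -5.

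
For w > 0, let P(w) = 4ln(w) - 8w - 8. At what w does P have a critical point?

1/2

P'(w) = 4/w − 8 = 0 gives w = 1/2.
P''(w) = -4/w², which is negative for w > 0, so this is a local maximum.
P(1/2) = 4·ln(1/2) - 4 - 8 ≈ -14.7726.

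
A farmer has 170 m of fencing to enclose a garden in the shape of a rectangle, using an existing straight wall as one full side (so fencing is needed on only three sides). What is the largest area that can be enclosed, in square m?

7225/2

Let the sides perpendicular to the wall have length x and the parallel side y, so 2x + y = 170 and the area is A = xy = x(170 − 2x).
A'(x) = 170 − 4x = 0 gives x = 85/2, and A''(x) = −4 < 0 confirms a maximum.
Then y = 170 − 2·85/2 = 85 and A = 7225/2.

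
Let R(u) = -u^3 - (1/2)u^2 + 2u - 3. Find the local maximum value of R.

R'(u) = -3u^2 - u + 2. Setting R'(u) = 0 gives u ∈ {-1, 2/3}.
R''(u) = -6u - 1. R''(-1) = 5 > 0 ⇒ local minimum; R''(2/3) = -5 < 0 ⇒ local maximum.
The local maximum is R(2/3) = -59/27.

-59/27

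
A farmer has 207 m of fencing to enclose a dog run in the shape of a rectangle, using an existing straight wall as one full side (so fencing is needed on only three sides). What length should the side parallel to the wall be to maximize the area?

Let the sides perpendicular to the wall have length x and the parallel side y, so 2x + y = 207 and the area is A = xy = x(207 − 2x).
A'(x) = 207 − 4x = 0 gives x = 207/4, and A''(x) = −4 < 0 confirms a maximum.
Then y = 207 − 2·207/4 = 207/2 and A = 42849/8.

207/2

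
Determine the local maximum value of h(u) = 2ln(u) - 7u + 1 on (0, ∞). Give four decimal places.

h'(u) = 2/u − 7 = 0 gives u = 2/7.
h''(u) = -2/u², which is negative for u > 0, so this is a local maximum.
h(2/7) = 2·ln(2/7) - 2 + 1 ≈ -3.5055.

-3.5055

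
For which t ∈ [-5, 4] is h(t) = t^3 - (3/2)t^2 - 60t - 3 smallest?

4

Differentiating, h'(t) = 3t^2 - 3t - 60; whose only zero in [-5, 4] is t = -4.
Evaluating at the critical points and endpoints: h(-5) = 269/2,  h(-4) = 149,  h(4) = -203.
Hence the absolute minimum is -203 at t = 4.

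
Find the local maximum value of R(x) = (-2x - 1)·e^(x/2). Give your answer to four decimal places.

1.1460

R'(x) = (-2)·e^(x/2) + (-2x - 1)·(1/2)·e^(x/2) = (-x - 5/2)·e^(x/2). Since e^(x/2) > 0, the only critical point is x = -5/2.
R''(-5/2) has the same sign as -1 < 0, so this is a local maximum.
R(-5/2) = (4)·e^(-5/4) ≈ 1.1460.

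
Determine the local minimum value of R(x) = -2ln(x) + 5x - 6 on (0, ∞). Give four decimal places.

R'(x) = -2/x + 5 = 0 gives x = 2/5.
R''(x) = 2/x², which is positive for x > 0, so this is a local minimum.
R(2/5) = -2·ln(2/5) + 2 - 6 ≈ -2.1674.

-2.1674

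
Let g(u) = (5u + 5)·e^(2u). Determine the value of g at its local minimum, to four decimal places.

-0.1245

g'(u) = 5·e^(2u) + (5u + 5)·2·e^(2u) = (10u + 15)·e^(2u). Since e^(2u) > 0, the only critical point is u = -3/2.
g''(-3/2) has the same sign as 10 > 0, so this is a local minimum.
g(-3/2) = (-5/2)·e^(-3) ≈ -0.1245.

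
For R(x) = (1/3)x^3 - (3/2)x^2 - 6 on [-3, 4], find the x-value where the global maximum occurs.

R'(x) = x^2 - 3x, which vanishes at x = 0 and x = 3.
Compare values at every candidate in [-3, 4]: R(-3) = -57/2; R(0) = -6; R(3) = -21/2; R(4) = -26/3.
Hence the absolute maximum is -6 at x = 0.

0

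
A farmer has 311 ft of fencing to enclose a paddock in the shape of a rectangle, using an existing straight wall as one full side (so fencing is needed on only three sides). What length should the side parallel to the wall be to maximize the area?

Let the sides perpendicular to the wall have length x and the parallel side y, so 2x + y = 311 and the area is A = xy = x(311 − 2x).
A'(x) = 311 − 4x = 0 gives x = 311/4, and A''(x) = −4 < 0 confirms a maximum.
Then y = 311 − 2·311/4 = 311/2 and A = 96721/8.

311/2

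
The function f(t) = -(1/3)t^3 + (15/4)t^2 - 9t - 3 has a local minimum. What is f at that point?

-147/16

f'(t) = -t^2 + (15/2)t - 9 = 0 at t = 3/2, 6.
Second-derivative test with f''(t) = -2t + 15/2: f''(3/2) = 9/2 > 0 ⇒ local minimum; f''(6) = -9/2 < 0 ⇒ local maximum.
Thus f has its local minimum at t = 3/2, with value -147/16.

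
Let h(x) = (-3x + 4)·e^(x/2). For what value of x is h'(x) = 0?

-2/3

By the product rule, h'(x) = (-(3/2)x - 1)·e^(x/2). Since e^(x/2) > 0, the only critical point is x = -2/3.
h''(-2/3) has the same sign as -3/2 < 0, so this is a local maximum.
h(-2/3) = (6)·e^(-1/3) ≈ 4.2992.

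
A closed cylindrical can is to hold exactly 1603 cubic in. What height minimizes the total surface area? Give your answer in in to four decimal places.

12.6847

With radius r and height h, πr²h = 1603 so h = 1603/(πr²), and S(r) = 2πr² + 2πrh = 2πr² + 2·1603/r.
S'(r) = 4πr − 2·1603/r² = 0 ⇒ r³ = 1603/(2π), so r ≈ 6.3424 and h = 2r ≈ 12.6847.
S''(r) = 4π + 4·1603/r³ > 0, so this is the minimum; S ≈ 758.2345.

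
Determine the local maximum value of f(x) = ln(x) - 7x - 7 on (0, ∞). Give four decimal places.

-9.9459

f'(x) = 1/x − 7 = 0 gives x = 1/7.
f''(x) = -1/x², which is negative for x > 0, so this is a local maximum.
f(1/7) = 1·ln(1/7) - 1 - 7 ≈ -9.9459.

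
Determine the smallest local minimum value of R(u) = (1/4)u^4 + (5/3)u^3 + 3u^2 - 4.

Critical points: R'(u) = u^3 + 5u^2 + 6u vanishes at u = -3, -2, 0.
Since R''(u) = 3u^2 + 10u + 6, we get R''(-3) = 3 > 0 ⇒ local minimum; R''(-2) = -2 < 0 ⇒ local maximum; R''(0) = 6 > 0 ⇒ local minimum.
So the smallest local minimum value is R(0) = -4.

-4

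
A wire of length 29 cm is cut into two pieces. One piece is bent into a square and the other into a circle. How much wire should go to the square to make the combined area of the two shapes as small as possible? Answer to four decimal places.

Let x be the length used for the square. Square side x/4; circle radius (29−x)/(2π).
A(x) = (x/4)² + π·((29−x)/(2π))² = x²/16 + (29−x)²/(4π) for 0 ≤ x ≤ 29. A'(x) = x/8 − (29−x)/(2π) = 0 gives x = 4·29/(π+4) ≈ 16.2429.
A'' = 1/8 + 1/(2π) > 0, so this gives the minimum combined area; x ≈ 16.2429 cm to the square.

16.2429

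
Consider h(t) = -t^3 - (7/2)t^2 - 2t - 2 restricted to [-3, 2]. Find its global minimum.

Differentiating, h'(t) = -3t^2 - 7t - 2; which vanishes at t = -2 and t = -1/3.
Candidates: h(-3) = -1/2, h(-2) = -4, h(-1/3) = -91/54, h(2) = -28.
The minimum over the interval is -28, attained at t = 2.

-28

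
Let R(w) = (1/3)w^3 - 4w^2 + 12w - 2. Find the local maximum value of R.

26/3

R'(w) = w^2 - 8w + 12. Setting R'(w) = 0 gives w ∈ {2, 6}.
R''(w) = 2w - 8. R''(2) = -4 < 0 ⇒ local maximum; R''(6) = 4 > 0 ⇒ local minimum.
So the local maximum value is R(2) = 26/3.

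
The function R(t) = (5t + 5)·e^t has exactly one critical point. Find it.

-2

Differentiating with the product rule gives R'(t) = (5t + 10)·e^t. Since e^t > 0, the only critical point is t = -2.
R''(-2) has the same sign as 5 > 0, so this is a local minimum.
R(-2) = (-5)·e^(-2) ≈ -0.6767.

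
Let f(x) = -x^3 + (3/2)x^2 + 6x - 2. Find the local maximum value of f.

8

Critical points: f'(x) = -3x^2 + 3x + 6 vanishes at x = -1, 2.
f''(x) = -6x + 3. f''(-1) = 9 > 0 ⇒ local minimum; f''(2) = -9 < 0 ⇒ local maximum.
So the local maximum value is f(2) = 8.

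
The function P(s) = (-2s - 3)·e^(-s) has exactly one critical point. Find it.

-1/2

Differentiating with the product rule gives P'(s) = (2s + 1)·e^(-s). Since e^(-s) > 0, the only critical point is s = -1/2.
P''(-1/2) has the same sign as 2 > 0, so this is a local minimum.
P(-1/2) = (-2)·e^(1/2) ≈ -3.2974.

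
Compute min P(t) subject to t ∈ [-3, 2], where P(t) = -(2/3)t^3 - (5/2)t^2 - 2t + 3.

The derivative is -2t^2 - 5t - 2, which vanishes at t = -2 and t = -1/2.
Compare values at every candidate in [-3, 2]: P(-3) = 9/2, P(-2) = 7/3, P(-1/2) = 83/24, P(2) = -49/3.
The minimum over the interval is -49/3, attained at t = 2.

-49/3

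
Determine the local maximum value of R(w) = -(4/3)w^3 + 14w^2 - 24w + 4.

Critical points: R'(w) = -4w^2 + 28w - 24 vanishes at w = 1, 6.
R''(w) = -8w + 28. R''(1) = 20 > 0 ⇒ local minimum; R''(6) = -20 < 0 ⇒ local maximum.
The local maximum is R(6) = 76.

76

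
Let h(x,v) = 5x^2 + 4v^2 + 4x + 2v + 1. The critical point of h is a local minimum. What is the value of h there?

∂h/∂x = 10x + 4 = 0 and ∂h/∂v = 8v + 2 = 0, so (x, v) = (-2/5, -1/4).
The Hessian has h_{xx} = 10, h_{vv} = 8, h_{xv} = 0, giving D = 80 > 0 with h_{xx} > 0, so the point is a local minimum.
h(-2/5, -1/4) = -1/20.

-1/20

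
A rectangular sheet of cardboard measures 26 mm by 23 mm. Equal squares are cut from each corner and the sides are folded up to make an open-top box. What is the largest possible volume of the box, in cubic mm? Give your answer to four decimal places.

With cut size x, the volume is V(x) = x(26 − 2x)(23 − 2x) for 0 < x < 11.5.
V'(x) = 12x^2 − 196x + 598. Setting V'(x) = 0 gives x ≈ 4.0604 (the root in (0, 11.5)).
V''(x) = 24x − 196 is negative there, so this is the maximum; V ≈ 1080.1809.

1080.1809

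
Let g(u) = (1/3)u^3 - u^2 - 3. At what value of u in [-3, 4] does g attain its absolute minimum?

-3

Differentiating, g'(u) = u^2 - 2u; which vanishes at u = 0 and u = 2.
Candidates: g(-3) = -21,  g(0) = -3,  g(2) = -13/3,  g(4) = 7/3.
The minimum over the interval is -21, attained at u = -3.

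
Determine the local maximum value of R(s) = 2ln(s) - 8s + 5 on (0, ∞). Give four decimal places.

R'(s) = 2/s − 8 = 0 gives s = 1/4.
R''(s) = -2/s², which is negative for s > 0, so this is a local maximum.
R(1/4) = 2·ln(1/4) - 2 + 5 ≈ 0.2274.

0.2274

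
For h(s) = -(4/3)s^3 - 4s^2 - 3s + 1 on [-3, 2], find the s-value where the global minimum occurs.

2

Differentiating, h'(s) = -4s^2 - 8s - 3; which vanishes at s = -3/2 and s = -1/2.
Candidates: h(-3) = 10, h(-3/2) = 1, h(-1/2) = 5/3, h(2) = -95/3.
So the minimum is h(2) = -95/3.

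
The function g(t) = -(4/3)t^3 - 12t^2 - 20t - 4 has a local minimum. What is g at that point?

g'(t) = -4t^2 - 24t - 20 = 0 at t = -5, -1.
g''(t) = -8t - 24. g''(-5) = 16 > 0 ⇒ local minimum; g''(-1) = -16 < 0 ⇒ local maximum.
The local minimum is g(-5) = -112/3.

-112/3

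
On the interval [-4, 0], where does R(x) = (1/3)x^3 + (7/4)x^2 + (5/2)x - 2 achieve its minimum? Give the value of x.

-4

The derivative is x^2 + (7/2)x + 5/2, which vanishes at x = -5/2 and x = -1.
Compare values at every candidate in [-4, 0]: R(-4) = -16/3; R(-5/2) = -121/48; R(-1) = -37/12; R(0) = -2.
The minimum over the interval is -16/3, attained at x = -4.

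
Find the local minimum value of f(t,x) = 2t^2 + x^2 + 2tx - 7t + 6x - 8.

∂f/∂t = 4t + 2x - 7 = 0 and ∂f/∂x = 2t + 2x + 6 = 0, so (t, x) = (13/2, -19/2).
The Hessian has f_{tt} = 4, f_{xx} = 2, f_{tx} = 2, giving D = 4 > 0 with f_{tt} > 0, so the point is a local minimum.
f(13/2, -19/2) = -237/4.

-237/4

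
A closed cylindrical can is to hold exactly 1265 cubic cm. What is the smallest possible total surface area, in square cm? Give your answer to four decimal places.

With radius r and height h, πr²h = 1265 so h = 1265/(πr²), and S(r) = 2πr² + 2πrh = 2πr² + 2·1265/r.
S'(r) = 4πr − 2·1265/r² = 0 ⇒ r³ = 1265/(2π), so r ≈ 5.8610 and h = 2r ≈ 11.7220.
S''(r) = 4π + 4·1265/r³ > 0, so this is the minimum; S ≈ 647.5027.

647.5027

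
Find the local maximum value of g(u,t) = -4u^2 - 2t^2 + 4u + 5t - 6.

-15/8

∂g/∂u = -8u + 4 = 0 and ∂g/∂t = -4t + 5 = 0, so (u, t) = (1/2, 5/4).
The Hessian has g_{uu} = -8, g_{tt} = -4, g_{ut} = 0, giving D = 32 > 0 with g_{uu} < 0, so the point is a local maximum.
g(1/2, 5/4) = -15/8.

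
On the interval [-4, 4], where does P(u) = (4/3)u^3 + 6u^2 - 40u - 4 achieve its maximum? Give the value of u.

The derivative is 4u^2 + 12u - 40, whose only zero in [-4, 4] is u = 2.
Candidates: P(-4) = 500/3,  P(2) = -148/3,  P(4) = 52/3.
The maximum over the interval is 500/3, attained at u = -4.

-4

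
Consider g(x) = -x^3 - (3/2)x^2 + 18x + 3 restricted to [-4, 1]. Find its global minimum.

The derivative is -3x^2 - 3x + 18, whose only zero in [-4, 1] is x = -3.
Compare values at every candidate in [-4, 1]: g(-4) = -29; g(-3) = -75/2; g(1) = 37/2.
So the minimum is g(-3) = -75/2.

-75/2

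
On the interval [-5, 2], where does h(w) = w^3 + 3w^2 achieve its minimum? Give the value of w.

Differentiating, h'(w) = 3w^2 + 6w; which vanishes at w = -2 and w = 0.
Compare values at every candidate in [-5, 2]: h(-5) = -50,  h(-2) = 4,  h(0) = 0,  h(2) = 20.
The minimum over the interval is -50, attained at w = -5.

-5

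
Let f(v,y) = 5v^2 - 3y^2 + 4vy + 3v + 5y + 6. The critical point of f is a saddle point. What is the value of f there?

∂f/∂v = 10v + 4y + 3 = 0 and ∂f/∂y = 4v - 6y + 5 = 0, so (v, y) = (-1/2, 1/2).
The Hessian has f_{vv} = 10, f_{yy} = -6, f_{vy} = 4, giving D = -76 < 0, so the point is a saddle point.
f(-1/2, 1/2) = 13/2.

13/2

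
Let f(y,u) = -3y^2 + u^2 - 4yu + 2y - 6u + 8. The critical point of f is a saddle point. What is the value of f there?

∂f/∂y = -6y - 4u + 2 = 0 and ∂f/∂u = -4y + 2u - 6 = 0, so (y, u) = (-5/7, 11/7).
The Hessian has f_{yy} = -6, f_{uu} = 2, f_{yu} = -4, giving D = -28 < 0, so the point is a saddle point.
f(-5/7, 11/7) = 18/7.

18/7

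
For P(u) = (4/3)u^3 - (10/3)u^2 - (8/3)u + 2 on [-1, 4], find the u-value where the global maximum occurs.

The derivative is 4u^2 - (20/3)u - 8/3, which vanishes at u = -1/3 and u = 2.
Compare values at every candidate in [-1, 4]: P(-1) = 0, P(-1/3) = 200/81, P(2) = -6, P(4) = 70/3.
The maximum over the interval is 70/3, attained at u = 4.

4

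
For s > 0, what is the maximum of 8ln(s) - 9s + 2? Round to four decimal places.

R'(s) = 8/s − 9 = 0 gives s = 8/9.
R''(s) = -8/s², which is negative for s > 0, so this is a local maximum.
R(8/9) = 8·ln(8/9) - 8 + 2 ≈ -6.9423.

-6.9423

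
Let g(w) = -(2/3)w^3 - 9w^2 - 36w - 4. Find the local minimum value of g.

g'(w) = -2w^2 - 18w - 36. Setting g'(w) = 0 gives w ∈ {-6, -3}.
g''(w) = -4w - 18. g''(-6) = 6 > 0 ⇒ local minimum; g''(-3) = -6 < 0 ⇒ local maximum.
Thus g has its local minimum at w = -6, with value 32.

32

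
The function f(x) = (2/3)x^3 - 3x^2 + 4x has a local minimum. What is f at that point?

Critical points: f'(x) = 2x^2 - 6x + 4 vanishes at x = 1, 2.
Since f''(x) = 4x - 6, we get f''(1) = -2 < 0 ⇒ local maximum; f''(2) = 2 > 0 ⇒ local minimum.
Thus f has its local minimum at x = 2, with value 4/3.

4/3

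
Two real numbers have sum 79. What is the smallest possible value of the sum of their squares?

With a + b = 79, a^2 + b^2 = a^2 + (79 − a)^2.
The derivative 2a − 2(79 − a) = 4a − 158 vanishes at a = 79/2; second derivative 4 > 0, a minimum.
The minimum is 2·(79/2)^2 = 6241/2.

6241/2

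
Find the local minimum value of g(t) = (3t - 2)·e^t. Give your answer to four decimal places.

g'(t) = 3·e^t + (3t - 2)·1·e^t = (3t + 1)·e^t. Since e^t > 0, the only critical point is t = -1/3.
g''(-1/3) has the same sign as 3 > 0, so this is a local minimum.
g(-1/3) = (-3)·e^(-1/3) ≈ -2.1496.

-2.1496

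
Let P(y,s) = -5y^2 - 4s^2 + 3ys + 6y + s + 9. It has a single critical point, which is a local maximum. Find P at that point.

∂P/∂y = -10y + 3s + 6 = 0 and ∂P/∂s = 3y - 8s + 1 = 0, so (y, s) = (51/71, 28/71).
The Hessian has P_{yy} = -10, P_{ss} = -8, P_{ys} = 3, giving D = 71 > 0 with P_{yy} < 0, so the point is a local maximum.
P(51/71, 28/71) = 806/71.

806/71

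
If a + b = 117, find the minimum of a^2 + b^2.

With a + b = 117, a^2 + b^2 = a^2 + (117 − a)^2.
The derivative 2a − 2(117 − a) = 4a − 234 vanishes at a = 117/2; second derivative 4 > 0, a minimum.
The minimum is 2·(117/2)^2 = 13689/2.

13689/2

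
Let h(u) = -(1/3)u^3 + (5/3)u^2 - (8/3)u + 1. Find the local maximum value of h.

h'(u) = -u^2 + (10/3)u - 8/3. Setting h'(u) = 0 gives u ∈ {4/3, 2}.
h''(u) = -2u + 10/3. h''(4/3) = 2/3 > 0 ⇒ local minimum; h''(2) = -2/3 < 0 ⇒ local maximum.
So the local maximum value is h(2) = -1/3.

-1/3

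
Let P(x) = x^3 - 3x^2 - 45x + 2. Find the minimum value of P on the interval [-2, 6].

Differentiating, P'(x) = 3x^2 - 6x - 45; whose only zero in [-2, 6] is x = 5.
Compare values at every candidate in [-2, 6]: P(-2) = 72,  P(5) = -173,  P(6) = -160.
The minimum over the interval is -173, attained at x = 5.

-173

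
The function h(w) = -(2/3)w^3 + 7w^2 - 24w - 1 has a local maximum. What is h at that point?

Critical points: h'(w) = -2w^2 + 14w - 24 vanishes at w = 3, 4.
Since h''(w) = -4w + 14, we get h''(3) = 2 > 0 ⇒ local minimum; h''(4) = -2 < 0 ⇒ local maximum.
The local maximum is h(4) = -83/3.

-83/3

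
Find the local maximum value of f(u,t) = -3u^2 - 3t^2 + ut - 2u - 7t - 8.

-107/35

∂f/∂u = -6u + t - 2 = 0 and ∂f/∂t = u - 6t - 7 = 0, so (u, t) = (-19/35, -44/35).
The Hessian has f_{uu} = -6, f_{tt} = -6, f_{ut} = 1, giving D = 35 > 0 with f_{uu} < 0, so the point is a local maximum.
f(-19/35, -44/35) = -107/35.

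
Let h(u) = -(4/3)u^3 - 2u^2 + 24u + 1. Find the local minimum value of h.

h'(u) = -4u^2 - 4u + 24. Setting h'(u) = 0 gives u ∈ {-3, 2}.
h''(u) = -8u - 4. h''(-3) = 20 > 0 ⇒ local minimum; h''(2) = -20 < 0 ⇒ local maximum.
The local minimum is h(-3) = -53.

-53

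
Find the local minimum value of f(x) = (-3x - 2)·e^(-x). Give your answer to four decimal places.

-2.1496

f'(x) = (-3)·e^(-x) + (-3x - 2)·(-1)·e^(-x) = (3x - 1)·e^(-x). Since e^(-x) > 0, the only critical point is x = 1/3.
f''(1/3) has the same sign as 3 > 0, so this is a local minimum.
f(1/3) = (-3)·e^(-1/3) ≈ -2.1496.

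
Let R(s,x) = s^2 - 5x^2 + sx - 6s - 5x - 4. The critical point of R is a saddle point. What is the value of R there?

∂R/∂s = 2s + x - 6 = 0 and ∂R/∂x = s - 10x - 5 = 0, so (s, x) = (65/21, -4/21).
The Hessian has R_{ss} = 2, R_{xx} = -10, R_{sx} = 1, giving D = -21 < 0, so the point is a saddle point.
R(65/21, -4/21) = -269/21.

-269/21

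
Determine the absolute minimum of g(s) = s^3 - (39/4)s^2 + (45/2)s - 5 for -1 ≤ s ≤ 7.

Differentiating, g'(s) = 3s^2 - (39/2)s + 45/2; which vanishes at s = 3/2 and s = 5.
Compare values at every candidate in [-1, 7]: g(-1) = -153/4, g(3/2) = 163/16, g(5) = -45/4, g(7) = 71/4.
So the minimum is g(-1) = -153/4.

-153/4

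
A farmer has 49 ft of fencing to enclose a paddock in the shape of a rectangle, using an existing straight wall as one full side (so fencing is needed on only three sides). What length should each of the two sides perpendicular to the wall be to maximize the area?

49/4

Let the sides perpendicular to the wall have length x and the parallel side y, so 2x + y = 49 and the area is A = xy = x(49 − 2x).
A'(x) = 49 − 4x = 0 gives x = 49/4, and A''(x) = −4 < 0 confirms a maximum.
Then y = 49 − 2·49/4 = 49/2 and A = 2401/8.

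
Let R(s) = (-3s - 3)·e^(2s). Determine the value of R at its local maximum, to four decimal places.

0.0747

R'(s) = (-3)·e^(2s) + (-3s - 3)·2·e^(2s) = (-6s - 9)·e^(2s). Since e^(2s) > 0, the only critical point is s = -3/2.
R''(-3/2) has the same sign as -6 < 0, so this is a local maximum.
R(-3/2) = (3/2)·e^(-3) ≈ 0.0747.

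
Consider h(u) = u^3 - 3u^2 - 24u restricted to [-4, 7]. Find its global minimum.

The derivative is 3u^2 - 6u - 24, which vanishes at u = -2 and u = 4.
Evaluating at the critical points and endpoints: h(-4) = -16,  h(-2) = 28,  h(4) = -80,  h(7) = 28.
Hence the absolute minimum is -80 at u = 4.

-80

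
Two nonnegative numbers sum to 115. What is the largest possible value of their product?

13225/4

With x + y = 115, the product is P(x) = x(115 − x).
P'(x) = 115 − 2x = 0 gives x = 115/2; P'' = −2 < 0, so this is the maximum.
P = 115/2·115/2 = 13225/4.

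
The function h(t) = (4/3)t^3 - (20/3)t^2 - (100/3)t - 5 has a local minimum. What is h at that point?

-515/3

h'(t) = 4t^2 - (40/3)t - 100/3 = 0 at t = -5/3, 5.
Second-derivative test with h''(t) = 8t - 40/3: h''(-5/3) = -80/3 < 0 ⇒ local maximum; h''(5) = 80/3 > 0 ⇒ local minimum.
So the local minimum value is h(5) = -515/3.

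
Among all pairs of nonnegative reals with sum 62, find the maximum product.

With x + y = 62, the product is P(x) = x(62 − x).
P'(x) = 62 − 2x = 0 gives x = 31; P'' = −2 < 0, so this is the maximum.
P = 31·31 = 961.

961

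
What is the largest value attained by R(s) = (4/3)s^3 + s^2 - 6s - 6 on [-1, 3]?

21

R'(s) = 4s^2 + 2s - 6, whose only zero in [-1, 3] is s = 1.
Candidates: R(-1) = -1/3,  R(1) = -29/3,  R(3) = 21.
The maximum over the interval is 21, attained at s = 3.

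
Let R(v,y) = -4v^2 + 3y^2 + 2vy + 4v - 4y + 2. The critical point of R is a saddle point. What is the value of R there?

30/13

∂R/∂v = -8v + 2y + 4 = 0 and ∂R/∂y = 2v + 6y - 4 = 0, so (v, y) = (8/13, 6/13).
The Hessian has R_{vv} = -8, R_{yy} = 6, R_{vy} = 2, giving D = -52 < 0, so the point is a saddle point.
R(8/13, 6/13) = 30/13.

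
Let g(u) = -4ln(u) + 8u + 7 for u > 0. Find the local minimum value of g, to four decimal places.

13.7726

g'(u) = -4/u + 8 = 0 gives u = 1/2.
g''(u) = 4/u², which is positive for u > 0, so this is a local minimum.
g(1/2) = -4·ln(1/2) + 4 + 7 ≈ 13.7726.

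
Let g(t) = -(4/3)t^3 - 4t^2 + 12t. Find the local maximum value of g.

20/3

g'(t) = -4t^2 - 8t + 12. Setting g'(t) = 0 gives t ∈ {-3, 1}.
Second-derivative test with g''(t) = -8t - 8: g''(-3) = 16 > 0 ⇒ local minimum; g''(1) = -16 < 0 ⇒ local maximum.
The local maximum is g(1) = 20/3.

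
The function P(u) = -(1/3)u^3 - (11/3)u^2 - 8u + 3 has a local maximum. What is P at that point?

Critical points: P'(u) = -u^2 - (22/3)u - 8 vanishes at u = -6, -4/3.
Second-derivative test with P''(u) = -2u - 22/3: P''(-6) = 14/3 > 0 ⇒ local minimum; P''(-4/3) = -14/3 < 0 ⇒ local maximum.
The local maximum is P(-4/3) = 643/81.

643/81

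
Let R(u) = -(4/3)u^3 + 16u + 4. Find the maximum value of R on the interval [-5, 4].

272/3

R'(u) = -4u^2 + 16, which vanishes at u = -2 and u = 2.
Evaluating at the critical points and endpoints: R(-5) = 272/3,  R(-2) = -52/3,  R(2) = 76/3,  R(4) = -52/3.
So the maximum is R(-5) = 272/3.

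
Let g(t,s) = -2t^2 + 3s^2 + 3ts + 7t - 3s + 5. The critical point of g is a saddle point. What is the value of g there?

∂g/∂t = -4t + 3s + 7 = 0 and ∂g/∂s = 3t + 6s - 3 = 0, so (t, s) = (17/11, -3/11).
The Hessian has g_{tt} = -4, g_{ss} = 6, g_{ts} = 3, giving D = -33 < 0, so the point is a saddle point.
g(17/11, -3/11) = 119/11.

119/11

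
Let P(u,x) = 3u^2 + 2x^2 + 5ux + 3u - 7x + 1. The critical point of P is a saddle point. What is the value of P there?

∂P/∂u = 6u + 5x + 3 = 0 and ∂P/∂x = 5u + 4x - 7 = 0, so (u, x) = (47, -57).
The Hessian has P_{uu} = 6, P_{xx} = 4, P_{ux} = 5, giving D = -1 < 0, so the point is a saddle point.
P(47, -57) = 271.

271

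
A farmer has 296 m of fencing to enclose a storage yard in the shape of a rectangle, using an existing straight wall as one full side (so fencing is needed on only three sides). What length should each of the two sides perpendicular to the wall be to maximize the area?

74

Let the sides perpendicular to the wall have length x and the parallel side y, so 2x + y = 296 and the area is A = xy = x(296 − 2x).
A'(x) = 296 − 4x = 0 gives x = 74, and A''(x) = −4 < 0 confirms a maximum.
Then y = 296 − 2·74 = 148 and A = 10952.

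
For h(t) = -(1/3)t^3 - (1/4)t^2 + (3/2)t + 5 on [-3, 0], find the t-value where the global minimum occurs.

Differentiating, h'(t) = -t^2 - (1/2)t + 3/2; whose only zero in [-3, 0] is t = -3/2.
Compare values at every candidate in [-3, 0]: h(-3) = 29/4, h(-3/2) = 53/16, h(0) = 5.
Hence the absolute minimum is 53/16 at t = -3/2.

-3/2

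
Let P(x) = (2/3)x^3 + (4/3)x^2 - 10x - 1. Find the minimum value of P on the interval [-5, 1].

-9

Differentiating, P'(x) = 2x^2 + (8/3)x - 10; whose only zero in [-5, 1] is x = -3.
Evaluating at the critical points and endpoints: P(-5) = -1; P(-3) = 23; P(1) = -9.
The minimum over the interval is -9, attained at x = 1.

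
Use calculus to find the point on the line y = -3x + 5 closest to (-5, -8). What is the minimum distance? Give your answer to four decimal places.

Minimize D(x)^2 = (x + 5)^2 + (-3x + 13)^2.
d/dx[D^2] = 2(x + 5) + 2·(-3)·(-3x + 13) = 0 ⇒ x = 17/5.
Then y = -26/5 and the distance is √(392/5) ≈ 8.8544.

8.8544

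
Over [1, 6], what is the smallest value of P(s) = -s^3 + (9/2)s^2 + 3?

-51

P'(s) = -3s^2 + 9s, whose only zero in [1, 6] is s = 3.
Compare values at every candidate in [1, 6]: P(1) = 13/2; P(3) = 33/2; P(6) = -51.
The minimum over the interval is -51, attained at s = 6.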